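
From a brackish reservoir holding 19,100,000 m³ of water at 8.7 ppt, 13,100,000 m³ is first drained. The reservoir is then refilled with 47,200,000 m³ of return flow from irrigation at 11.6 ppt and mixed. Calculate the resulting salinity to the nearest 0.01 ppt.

Remaining after removal: 6,000,000 m³ at 8.7 ppt (salt = 52,200,000)
After addition: salt = 52,200,000 + 47,200,000×11.6 = 599,720,000; volume = 53,200,000 m³
S = 599,720,000 / 53,200,000 = 11.2729 ppt

11.27 ppt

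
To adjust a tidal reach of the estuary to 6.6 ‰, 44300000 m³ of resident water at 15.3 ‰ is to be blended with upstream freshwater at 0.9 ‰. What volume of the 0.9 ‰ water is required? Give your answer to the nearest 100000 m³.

67600000 m³

Salt balance: 44,300,000×15.3 + V×0.9 = (44,300,000+V)×6.6
677,790,000 + 0.9V = 292,380,000 + 6.6V
385,410,000 = 5.7V
V = 67,615,789.47 m³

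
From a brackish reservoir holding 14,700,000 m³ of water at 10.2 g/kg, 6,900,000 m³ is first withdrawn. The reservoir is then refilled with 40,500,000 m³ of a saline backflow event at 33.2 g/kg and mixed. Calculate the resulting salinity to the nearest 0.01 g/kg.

Remaining after removal: 7,800,000 m³ at 10.2 g/kg (salt = 79,560,000)
After addition: salt = 79,560,000 + 40,500,000×33.2 = 1,424,160,000; volume = 48,300,000 m³
S = 1,424,160,000 / 48,300,000 = 29.4857 g/kg

29.49 g/kg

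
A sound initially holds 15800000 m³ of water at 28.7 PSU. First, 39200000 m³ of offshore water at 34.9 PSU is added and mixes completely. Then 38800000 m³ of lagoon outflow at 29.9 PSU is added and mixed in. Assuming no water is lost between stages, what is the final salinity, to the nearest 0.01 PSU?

Weighted by volume,
Initial salt = 15,800,000×28.7 = 453,460,000
After stage 1: salt = 453,460,000 + 39,200,000×34.9 = 1,821,540,000; volume = 55,000,000 m³; S = 33.119 PSU
After stage 2: salt = 1,821,540,000 + 38,800,000×29.9 = 2,981,660,000; volume = 93,800,000 m³
S = 2,981,660,000 / 93,800,000 = 31.7874 PSU

31.79 PSU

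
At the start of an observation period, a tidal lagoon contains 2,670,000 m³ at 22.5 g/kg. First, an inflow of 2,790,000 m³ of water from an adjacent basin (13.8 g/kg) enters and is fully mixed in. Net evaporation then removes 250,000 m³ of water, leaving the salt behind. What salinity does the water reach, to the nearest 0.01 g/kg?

18.92 g/kg

After mixing: salt = 2,670,000×22.5 + 2,790,000×13.8 = 98,577,000; volume = 5,460,000 m³
After evaporation: salt unchanged = 98,577,000; volume = 5,460,000 − 250,000 = 5,210,000 m³
S = 98,577,000 / 5,210,000 = 18.9207 g/kg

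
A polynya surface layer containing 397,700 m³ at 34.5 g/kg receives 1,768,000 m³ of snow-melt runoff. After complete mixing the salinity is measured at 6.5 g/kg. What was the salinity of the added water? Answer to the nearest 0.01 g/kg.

0.20 g/kg

Salt balance: 397,700×34.5 + 1,768,000×S = 2,165,700×6.5
13,720,650 + 1,768,000·S = 14,077,050
S = (14,077,050 − 13,720,650) / 1,768,000 = 0.2016 g/kg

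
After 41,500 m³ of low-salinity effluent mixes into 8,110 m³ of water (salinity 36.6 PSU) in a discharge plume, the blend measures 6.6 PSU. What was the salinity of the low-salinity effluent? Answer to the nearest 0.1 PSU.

0.7 PSU

Salt balance: 8,110×36.6 + 41,500×S = 49,610×6.6
296,826 + 41,500·S = 327,426
S = (327,426 − 296,826) / 41,500 = 0.7373 PSU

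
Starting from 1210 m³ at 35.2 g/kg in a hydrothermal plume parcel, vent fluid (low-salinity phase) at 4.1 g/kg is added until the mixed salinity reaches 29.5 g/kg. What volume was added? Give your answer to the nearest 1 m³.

272 m³

Salt balance: 1,210×35.2 + V×4.1 = (1,210+V)×29.5
42,592 + 4.1V = 35,695 + 29.5V
6,897 = 25.4V
V = 271.54 m³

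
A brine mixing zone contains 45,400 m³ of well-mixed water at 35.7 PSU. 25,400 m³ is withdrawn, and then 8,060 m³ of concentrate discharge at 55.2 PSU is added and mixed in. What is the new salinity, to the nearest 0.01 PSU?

Remaining after removal: 20,000 m³ at 35.7 PSU (salt = 714,000)
After addition: salt = 714,000 + 8,060×55.2 = 1,158,912; volume = 28,060 m³
S = 1,158,912 / 28,060 = 41.3012 PSU

41.30 PSU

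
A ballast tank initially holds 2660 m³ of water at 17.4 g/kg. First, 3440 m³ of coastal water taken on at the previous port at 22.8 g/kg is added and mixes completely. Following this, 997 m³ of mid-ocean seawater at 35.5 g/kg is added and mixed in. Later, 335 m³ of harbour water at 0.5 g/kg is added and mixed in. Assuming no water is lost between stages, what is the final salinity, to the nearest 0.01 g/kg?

21.57 g/kg

By conservation of dissolved salt,
Initial salt = 2,660×17.4 = 46,284
After stage 1: salt = 46,284 + 3,440×22.8 = 124,716; volume = 6,100 m³; S = 20.445 g/kg
After stage 2: salt = 124,716 + 997×35.5 = 160,109.5; volume = 7,097 m³; S = 22.56 g/kg
After stage 3: salt = 160,109.5 + 335×0.5 = 160,277; volume = 7,432 m³
S = 160,277 / 7,432 = 21.5658 g/kg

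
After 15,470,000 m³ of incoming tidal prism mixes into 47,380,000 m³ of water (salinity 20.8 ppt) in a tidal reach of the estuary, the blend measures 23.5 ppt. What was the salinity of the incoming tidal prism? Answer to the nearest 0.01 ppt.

31.77 ppt

Salt balance: 47,380,000×20.8 + 15,470,000×S = 62,850,000×23.5
985,504,000 + 15,470,000·S = 1,476,975,000
S = (1,476,975,000 − 985,504,000) / 15,470,000 = 31.7693 ppt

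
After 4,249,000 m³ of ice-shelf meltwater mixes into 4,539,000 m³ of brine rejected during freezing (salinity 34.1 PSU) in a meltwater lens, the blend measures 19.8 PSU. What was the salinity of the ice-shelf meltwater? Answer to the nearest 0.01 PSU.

Salt balance: 4,539,000×34.1 + 4,249,000×S = 8,788,000×19.8
154,779,900 + 4,249,000·S = 174,002,400
S = (174,002,400 − 154,779,900) / 4,249,000 = 4.524 PSU

4.52 PSU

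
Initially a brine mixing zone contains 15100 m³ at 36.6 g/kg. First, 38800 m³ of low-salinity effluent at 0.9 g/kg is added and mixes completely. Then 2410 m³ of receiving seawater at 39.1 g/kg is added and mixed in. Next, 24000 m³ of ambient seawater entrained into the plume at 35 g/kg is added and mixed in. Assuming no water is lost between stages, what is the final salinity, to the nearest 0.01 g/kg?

Mass of salt is conserved:
Initial salt = 15,100×36.6 = 552,660
After stage 1: salt = 552,660 + 38,800×0.9 = 587,580; volume = 53,900 m³; S = 10.901 g/kg
After stage 2: salt = 587,580 + 2,410×39.1 = 681,811; volume = 56,310 m³; S = 12.108 g/kg
After stage 3: salt = 681,811 + 24,000×35 = 1,521,811; volume = 80,310 m³
S = 1,521,811 / 80,310 = 18.9492 g/kg

18.95 g/kg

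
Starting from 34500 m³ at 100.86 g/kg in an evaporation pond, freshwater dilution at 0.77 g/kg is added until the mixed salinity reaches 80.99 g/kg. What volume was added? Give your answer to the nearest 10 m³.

Salt balance: 34,500×100.86 + V×0.77 = (34,500+V)×80.99
3,479,670 + 0.77V = 2,794,155 + 80.99V
685,515 = 80.22V
V = 8,545.44 m³

8550 m³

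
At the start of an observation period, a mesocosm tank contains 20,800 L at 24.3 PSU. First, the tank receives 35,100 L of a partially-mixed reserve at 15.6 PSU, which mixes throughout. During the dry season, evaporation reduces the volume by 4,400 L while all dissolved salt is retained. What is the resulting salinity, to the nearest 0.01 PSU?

20.45 PSU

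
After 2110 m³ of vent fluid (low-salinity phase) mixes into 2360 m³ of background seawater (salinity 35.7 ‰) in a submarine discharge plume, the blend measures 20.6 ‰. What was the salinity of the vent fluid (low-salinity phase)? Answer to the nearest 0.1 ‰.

Salt balance: 2,360×35.7 + 2,110×S = 4,470×20.6
84,252 + 2,110·S = 92,082
S = (92,082 − 84,252) / 2,110 = 3.7109 ‰

3.7 ‰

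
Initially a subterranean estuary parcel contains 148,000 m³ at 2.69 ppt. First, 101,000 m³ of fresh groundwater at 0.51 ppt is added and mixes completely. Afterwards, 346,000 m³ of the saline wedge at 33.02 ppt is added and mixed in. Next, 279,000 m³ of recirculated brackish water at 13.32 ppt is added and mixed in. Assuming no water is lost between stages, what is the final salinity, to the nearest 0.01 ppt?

17.84 ppt

Weighted by volume,
Initial salt = 148,000×2.69 = 398,120
After stage 1: salt = 398,120 + 101,000×0.51 = 449,630; volume = 249,000 m³; S = 1.806 ppt
After stage 2: salt = 449,630 + 346,000×33.02 = 11,874,550; volume = 595,000 m³; S = 19.957 ppt
After stage 3: salt = 11,874,550 + 279,000×13.32 = 15,590,830; volume = 874,000 m³
S = 15,590,830 / 874,000 = 17.8385 ppt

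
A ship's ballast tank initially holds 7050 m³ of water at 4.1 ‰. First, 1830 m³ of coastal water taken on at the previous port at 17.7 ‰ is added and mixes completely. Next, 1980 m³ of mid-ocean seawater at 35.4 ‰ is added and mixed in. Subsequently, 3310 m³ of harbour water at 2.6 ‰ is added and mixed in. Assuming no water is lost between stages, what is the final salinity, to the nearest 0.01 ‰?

By conservation of dissolved salt,
Initial salt = 7,050×4.1 = 28,905
After stage 1: salt = 28,905 + 1,830×17.7 = 61,296; volume = 8,880 m³; S = 6.903 ‰
After stage 2: salt = 61,296 + 1,980×35.4 = 131,388; volume = 10,860 m³; S = 12.098 ‰
After stage 3: salt = 131,388 + 3,310×2.6 = 139,994; volume = 14,170 m³
S = 139,994 / 14,170 = 9.8796 ‰

9.88 ‰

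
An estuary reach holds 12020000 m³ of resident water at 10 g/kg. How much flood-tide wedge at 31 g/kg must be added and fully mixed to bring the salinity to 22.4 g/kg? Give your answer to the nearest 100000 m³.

17300000 m³

Salt balance: 12,020,000×10 + V×31 = (12,020,000+V)×22.4
120,200,000 + 31V = 269,248,000 + 22.4V
149,048,000 = 8.6V
V = 17,331,162.79 m³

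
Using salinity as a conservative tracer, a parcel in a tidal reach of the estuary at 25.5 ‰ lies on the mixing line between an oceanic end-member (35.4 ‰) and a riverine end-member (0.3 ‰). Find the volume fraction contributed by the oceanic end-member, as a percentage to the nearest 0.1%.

71.8%

Let g be the oceanic fraction. Salt balance per unit volume:
g×35.4 + (1−g)×0.3 = 25.5
g = (25.5 − 0.3) / (35.4 − 0.3) = 25.2/35.1 = 0.7179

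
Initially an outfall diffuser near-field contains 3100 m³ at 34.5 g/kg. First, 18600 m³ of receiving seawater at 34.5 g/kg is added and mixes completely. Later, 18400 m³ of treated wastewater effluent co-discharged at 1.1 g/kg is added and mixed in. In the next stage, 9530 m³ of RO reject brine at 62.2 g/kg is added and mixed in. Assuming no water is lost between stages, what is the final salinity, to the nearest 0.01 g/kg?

27.44 g/kg

Salt balance:
Initial salt = 3,100×34.5 = 106,950
After stage 1: salt = 106,950 + 18,600×34.5 = 748,650; volume = 21,700 m³; S = 34.5 g/kg
After stage 2: salt = 748,650 + 18,400×1.1 = 768,890; volume = 40,100 m³; S = 19.174 g/kg
After stage 3: salt = 768,890 + 9,530×62.2 = 1,361,656; volume = 49,630 m³
S = 1,361,656 / 49,630 = 27.4361 g/kg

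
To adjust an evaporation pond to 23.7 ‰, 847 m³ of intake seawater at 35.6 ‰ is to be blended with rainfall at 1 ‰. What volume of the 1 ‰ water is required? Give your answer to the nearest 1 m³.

Salt balance: 847×35.6 + V×1 = (847+V)×23.7
30,153.2 + 1V = 20,073.9 + 23.7V
10,079.3 = 22.7V
V = 444.02 m³

444 m³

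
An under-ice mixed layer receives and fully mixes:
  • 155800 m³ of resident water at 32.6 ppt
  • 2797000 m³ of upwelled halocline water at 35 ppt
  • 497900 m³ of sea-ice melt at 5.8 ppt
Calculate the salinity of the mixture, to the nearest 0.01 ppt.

30.68 ppt

Conserving salt mass:
salt = 155,800×32.6 + 2,797,000×35 + 497,900×5.8 = 5,079,080 + 97,895,000 + 2,887,820 = 105,861,900
volume = 155,800 + 2,797,000 + 497,900 = 3,450,700 m³
S = 105,861,900 / 3,450,700 = 30.6784 ppt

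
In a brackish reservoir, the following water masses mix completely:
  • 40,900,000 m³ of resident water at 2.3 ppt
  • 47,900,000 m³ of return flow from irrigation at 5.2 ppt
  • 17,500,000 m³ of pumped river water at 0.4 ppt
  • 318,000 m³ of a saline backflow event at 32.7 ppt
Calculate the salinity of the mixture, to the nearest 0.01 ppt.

3.38 ppt

Conserving salt mass:
salt = 40,900,000×2.3 + 47,900,000×5.2 + 17,500,000×0.4 + 318,000×32.7 = 94,070,000 + 249,080,000 + 7,000,000 + 10,398,600 = 360,548,600
volume = 40,900,000 + 47,900,000 + 17,500,000 + 318,000 = 106,618,000 m³
S = 360,548,600 / 106,618,000 = 3.3817 ppt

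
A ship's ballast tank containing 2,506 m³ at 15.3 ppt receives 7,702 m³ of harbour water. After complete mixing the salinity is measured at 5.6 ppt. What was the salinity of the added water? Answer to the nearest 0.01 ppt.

2.44 ppt

Salt balance: 2,506×15.3 + 7,702×S = 10,208×5.6
38,341.8 + 7,702·S = 57,164.8
S = (57,164.8 − 38,341.8) / 7,702 = 2.4439 ppt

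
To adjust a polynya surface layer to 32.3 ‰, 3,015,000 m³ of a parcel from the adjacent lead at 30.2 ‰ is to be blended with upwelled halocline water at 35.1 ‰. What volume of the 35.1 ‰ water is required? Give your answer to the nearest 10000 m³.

Salt balance: 3,015,000×30.2 + V×35.1 = (3,015,000+V)×32.3
91,053,000 + 35.1V = 97,384,500 + 32.3V
6,331,500 = 2.8V
V = 2,261,250 m³

2260000 m³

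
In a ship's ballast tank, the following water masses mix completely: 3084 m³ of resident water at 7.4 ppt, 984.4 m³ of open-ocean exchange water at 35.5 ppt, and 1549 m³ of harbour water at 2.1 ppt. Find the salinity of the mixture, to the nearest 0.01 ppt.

Total salt / total volume:
salt = 3,084×7.4 + 984.4×35.5 + 1,549×2.1 = 22,821.6 + 34,946.2 + 3,252.9 = 61,020.7
volume = 3,084 + 984.4 + 1,549 = 5,617.4 m³
S = 61,020.7 / 5,617.4 = 10.8628 ppt

10.86 ppt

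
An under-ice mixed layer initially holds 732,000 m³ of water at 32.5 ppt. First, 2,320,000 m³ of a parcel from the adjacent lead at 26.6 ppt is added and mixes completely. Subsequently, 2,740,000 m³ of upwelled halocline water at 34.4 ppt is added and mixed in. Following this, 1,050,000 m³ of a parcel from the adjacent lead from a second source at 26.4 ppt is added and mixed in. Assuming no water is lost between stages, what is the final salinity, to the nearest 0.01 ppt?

30.32 ppt

Conserving salt mass:
Initial salt = 732,000×32.5 = 23,790,000
After stage 1: salt = 23,790,000 + 2,320,000×26.6 = 85,502,000; volume = 3,052,000 m³; S = 28.015 ppt
After stage 2: salt = 85,502,000 + 2,740,000×34.4 = 179,758,000; volume = 5,792,000 m³; S = 31.036 ppt
After stage 3: salt = 179,758,000 + 1,050,000×26.4 = 207,478,000; volume = 6,842,000 m³
S = 207,478,000 / 6,842,000 = 30.3242 ppt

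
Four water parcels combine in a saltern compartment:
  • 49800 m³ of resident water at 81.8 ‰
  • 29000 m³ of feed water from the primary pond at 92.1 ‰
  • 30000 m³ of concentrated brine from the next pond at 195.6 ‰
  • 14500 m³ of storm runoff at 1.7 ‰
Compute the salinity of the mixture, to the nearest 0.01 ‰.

102.49 ‰

By conservation of dissolved salt,
salt = 49,800×81.8 + 29,000×92.1 + 30,000×195.6 + 14,500×1.7 = 4,073,640 + 2,670,900 + 5,868,000 + 24,650 = 12,637,190
volume = 49,800 + 29,000 + 30,000 + 14,500 = 123,300 m³
S = 12,637,190 / 123,300 = 102.4914 ‰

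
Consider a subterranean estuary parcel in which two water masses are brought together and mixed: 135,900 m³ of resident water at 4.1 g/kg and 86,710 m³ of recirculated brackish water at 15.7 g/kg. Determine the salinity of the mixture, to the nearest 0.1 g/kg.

8.6 g/kg

Weighted by volume,
salt = 135,900×4.1 + 86,710×15.7 = 557,190 + 1,361,347 = 1,918,537
volume = 135,900 + 86,710 = 222,610 m³
S = 1,918,537 / 222,610 = 8.618 g/kg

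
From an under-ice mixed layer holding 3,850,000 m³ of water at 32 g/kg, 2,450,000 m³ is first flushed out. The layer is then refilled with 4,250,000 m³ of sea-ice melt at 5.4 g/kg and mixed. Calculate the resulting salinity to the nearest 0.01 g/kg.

11.99 g/kg

Remaining after removal: 1,400,000 m³ at 32 g/kg (salt = 44,800,000)
After addition: salt = 44,800,000 + 4,250,000×5.4 = 67,750,000; volume = 5,650,000 m³
S = 67,750,000 / 5,650,000 = 11.9912 g/kg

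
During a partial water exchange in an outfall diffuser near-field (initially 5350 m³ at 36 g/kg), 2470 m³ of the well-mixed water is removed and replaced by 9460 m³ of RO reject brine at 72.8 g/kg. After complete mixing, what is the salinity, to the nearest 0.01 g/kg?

Remaining after removal: 2,880 m³ at 36 g/kg (salt = 103,680)
After addition: salt = 103,680 + 9,460×72.8 = 792,368; volume = 12,340 m³
S = 792,368 / 12,340 = 64.2113 g/kg

64.21 g/kg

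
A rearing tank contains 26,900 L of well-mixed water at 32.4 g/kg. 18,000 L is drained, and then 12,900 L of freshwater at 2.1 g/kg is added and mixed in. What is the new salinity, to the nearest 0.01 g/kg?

Remaining after removal: 8,900 L at 32.4 g/kg (salt = 288,360)
After addition: salt = 288,360 + 12,900×2.1 = 315,450; volume = 21,800 L
S = 315,450 / 21,800 = 14.4702 g/kg

14.47 g/kg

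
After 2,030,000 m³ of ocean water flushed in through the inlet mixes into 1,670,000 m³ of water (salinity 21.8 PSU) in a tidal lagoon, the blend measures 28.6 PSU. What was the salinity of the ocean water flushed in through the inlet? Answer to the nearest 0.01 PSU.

34.19 PSU

Salt balance: 1,670,000×21.8 + 2,030,000×S = 3,700,000×28.6
36,406,000 + 2,030,000·S = 105,820,000
S = (105,820,000 − 36,406,000) / 2,030,000 = 34.1941 PSU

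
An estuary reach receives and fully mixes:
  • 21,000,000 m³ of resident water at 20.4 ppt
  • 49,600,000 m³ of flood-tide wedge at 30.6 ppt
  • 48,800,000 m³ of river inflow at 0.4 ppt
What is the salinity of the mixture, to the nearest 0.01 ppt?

16.46 ppt

Salt balance:
salt = 21,000,000×20.4 + 49,600,000×30.6 + 48,800,000×0.4 = 428,400,000 + 1,517,760,000 + 19,520,000 = 1,965,680,000
volume = 21,000,000 + 49,600,000 + 48,800,000 = 119,400,000 m³
S = 1,965,680,000 / 119,400,000 = 16.463 ppt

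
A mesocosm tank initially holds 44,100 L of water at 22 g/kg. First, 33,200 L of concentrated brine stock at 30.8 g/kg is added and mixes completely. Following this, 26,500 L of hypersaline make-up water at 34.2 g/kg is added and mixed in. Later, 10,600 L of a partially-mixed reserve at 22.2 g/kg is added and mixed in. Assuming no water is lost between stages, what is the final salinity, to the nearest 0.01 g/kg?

27.40 g/kg

Salt balance:
Initial salt = 44,100×22 = 970,200
After stage 1: salt = 970,200 + 33,200×30.8 = 1,992,760; volume = 77,300 L; S = 25.78 g/kg
After stage 2: salt = 1,992,760 + 26,500×34.2 = 2,899,060; volume = 103,800 L; S = 27.929 g/kg
After stage 3: salt = 2,899,060 + 10,600×22.2 = 3,134,380; volume = 114,400 L
S = 3,134,380 / 114,400 = 27.3984 g/kg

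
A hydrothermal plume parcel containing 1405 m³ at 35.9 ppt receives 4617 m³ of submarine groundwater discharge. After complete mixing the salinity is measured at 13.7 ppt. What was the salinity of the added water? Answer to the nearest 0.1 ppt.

6.9 ppt

Salt balance: 1,405×35.9 + 4,617×S = 6,022×13.7
50,439.5 + 4,617·S = 82,501.4
S = (82,501.4 − 50,439.5) / 4,617 = 6.9443 ppt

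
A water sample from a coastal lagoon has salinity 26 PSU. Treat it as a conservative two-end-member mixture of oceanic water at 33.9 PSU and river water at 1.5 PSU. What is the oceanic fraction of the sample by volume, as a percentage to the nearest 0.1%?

Let g be the oceanic fraction. Salt balance per unit volume:
g×33.9 + (1−g)×1.5 = 26
g = (26 − 1.5) / (33.9 − 1.5) = 24.5/32.4 = 0.7562

75.6%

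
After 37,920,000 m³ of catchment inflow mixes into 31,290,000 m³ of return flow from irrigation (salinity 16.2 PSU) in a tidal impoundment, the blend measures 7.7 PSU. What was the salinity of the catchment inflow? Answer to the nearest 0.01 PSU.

Salt balance: 31,290,000×16.2 + 37,920,000×S = 69,210,000×7.7
506,898,000 + 37,920,000·S = 532,917,000
S = (532,917,000 − 506,898,000) / 37,920,000 = 0.6862 PSU

0.69 PSU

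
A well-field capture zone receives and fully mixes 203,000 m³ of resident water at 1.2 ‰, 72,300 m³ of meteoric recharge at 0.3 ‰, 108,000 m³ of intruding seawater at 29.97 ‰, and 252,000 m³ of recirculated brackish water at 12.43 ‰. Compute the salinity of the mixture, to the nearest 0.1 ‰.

10.4 ‰

Total salt / total volume:
salt = 203,000×1.2 + 72,300×0.3 + 108,000×29.97 + 252,000×12.43 = 243,600 + 21,690 + 3,236,760 + 3,132,360 = 6,634,410
volume = 203,000 + 72,300 + 108,000 + 252,000 = 635,300 m³
S = 6,634,410 / 635,300 = 10.443 ‰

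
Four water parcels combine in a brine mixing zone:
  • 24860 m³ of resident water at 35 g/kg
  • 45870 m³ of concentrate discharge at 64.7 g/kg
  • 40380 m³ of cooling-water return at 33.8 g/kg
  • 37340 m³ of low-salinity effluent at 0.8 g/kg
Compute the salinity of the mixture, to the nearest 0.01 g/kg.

Mass of salt is conserved:
salt = 24,860×35 + 45,870×64.7 + 40,380×33.8 + 37,340×0.8 = 870,100 + 2,967,789 + 1,364,844 + 29,872 = 5,232,605
volume = 24,860 + 45,870 + 40,380 + 37,340 = 148,450 m³
S = 5,232,605 / 148,450 = 35.2483 g/kg

35.25 g/kg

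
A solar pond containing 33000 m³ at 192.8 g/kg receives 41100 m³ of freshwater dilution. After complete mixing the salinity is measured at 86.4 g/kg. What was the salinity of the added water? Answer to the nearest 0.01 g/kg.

0.97 g/kg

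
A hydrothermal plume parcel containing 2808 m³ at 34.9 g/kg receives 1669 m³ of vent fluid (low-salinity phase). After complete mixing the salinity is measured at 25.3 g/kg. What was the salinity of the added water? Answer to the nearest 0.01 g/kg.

Salt balance: 2,808×34.9 + 1,669×S = 4,477×25.3
97,999.2 + 1,669·S = 113,268.1
S = (113,268.1 − 97,999.2) / 1,669 = 9.1485 g/kg

9.15 g/kg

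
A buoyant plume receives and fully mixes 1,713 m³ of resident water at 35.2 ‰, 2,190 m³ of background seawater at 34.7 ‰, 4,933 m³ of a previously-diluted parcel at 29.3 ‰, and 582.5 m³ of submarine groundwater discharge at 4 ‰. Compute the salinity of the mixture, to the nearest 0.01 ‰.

30.06 ‰

Salt balance:
salt = 1,713×35.2 + 2,190×34.7 + 4,933×29.3 + 582.5×4 = 60,297.6 + 75,993 + 144,536.9 + 2,330 = 283,157.5
volume = 1,713 + 2,190 + 4,933 + 582.5 = 9,418.5 m³
S = 283,157.5 / 9,418.5 = 30.064 ‰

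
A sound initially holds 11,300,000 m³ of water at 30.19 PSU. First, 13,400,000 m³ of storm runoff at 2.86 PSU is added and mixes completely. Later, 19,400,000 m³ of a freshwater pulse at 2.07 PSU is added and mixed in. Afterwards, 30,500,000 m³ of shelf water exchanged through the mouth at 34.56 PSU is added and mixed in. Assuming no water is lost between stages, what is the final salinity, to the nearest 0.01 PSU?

Mass of salt is conserved:
Initial salt = 11,300,000×30.19 = 341,147,000
After stage 1: salt = 341,147,000 + 13,400,000×2.86 = 379,471,000; volume = 24,700,000 m³; S = 15.363 PSU
After stage 2: salt = 379,471,000 + 19,400,000×2.07 = 419,629,000; volume = 44,100,000 m³; S = 9.515 PSU
After stage 3: salt = 419,629,000 + 30,500,000×34.56 = 1,473,709,000; volume = 74,600,000 m³
S = 1,473,709,000 / 74,600,000 = 19.7548 PSU

19.75 PSU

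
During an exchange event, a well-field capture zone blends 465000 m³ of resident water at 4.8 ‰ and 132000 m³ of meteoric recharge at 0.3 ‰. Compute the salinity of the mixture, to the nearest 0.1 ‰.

Weighted by volume,
salt = 465,000×4.8 + 132,000×0.3 = 2,232,000 + 39,600 = 2,271,600
volume = 465,000 + 132,000 = 597,000 m³
S = 2,271,600 / 597,000 = 3.805 ‰

3.8 ‰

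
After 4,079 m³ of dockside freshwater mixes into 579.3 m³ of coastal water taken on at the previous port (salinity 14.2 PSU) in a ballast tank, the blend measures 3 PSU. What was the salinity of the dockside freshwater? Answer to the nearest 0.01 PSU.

Salt balance: 579.3×14.2 + 4,079×S = 4,658.3×3
8,226.06 + 4,079·S = 13,974.9
S = (13,974.9 − 8,226.06) / 4,079 = 1.4094 PSU

1.41 PSU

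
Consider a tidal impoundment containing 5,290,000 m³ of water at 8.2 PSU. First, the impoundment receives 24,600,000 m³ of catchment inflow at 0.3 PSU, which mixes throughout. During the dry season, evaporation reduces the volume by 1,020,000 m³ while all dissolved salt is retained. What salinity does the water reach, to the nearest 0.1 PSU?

1.8 PSU

After mixing: salt = 5,290,000×8.2 + 24,600,000×0.3 = 50,758,000; volume = 29,890,000 m³
After evaporation: salt unchanged = 50,758,000; volume = 29,890,000 − 1,020,000 = 28,870,000 m³
S = 50,758,000 / 28,870,000 = 1.7582 PSU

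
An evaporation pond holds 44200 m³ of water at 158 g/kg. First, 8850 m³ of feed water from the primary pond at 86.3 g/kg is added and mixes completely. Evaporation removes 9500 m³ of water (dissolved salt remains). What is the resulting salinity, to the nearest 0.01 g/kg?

177.90 g/kg

After mixing: salt = 44,200×158 + 8,850×86.3 = 7,747,355; volume = 53,050 m³
After evaporation: salt unchanged = 7,747,355; volume = 53,050 − 9,500 = 43,550 m³
S = 7,747,355 / 43,550 = 177.8956 g/kg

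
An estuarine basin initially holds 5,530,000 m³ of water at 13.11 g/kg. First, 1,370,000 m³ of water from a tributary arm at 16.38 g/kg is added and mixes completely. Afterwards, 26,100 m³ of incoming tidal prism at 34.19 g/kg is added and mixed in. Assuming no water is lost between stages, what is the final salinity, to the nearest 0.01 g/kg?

By conservation of dissolved salt,
Initial salt = 5,530,000×13.11 = 72,498,300
After stage 1: salt = 72,498,300 + 1,370,000×16.38 = 94,938,900; volume = 6,900,000 m³; S = 13.759 g/kg
After stage 2: salt = 94,938,900 + 26,100×34.19 = 95,831,259; volume = 6,926,100 m³
S = 95,831,259 / 6,926,100 = 13.8363 g/kg

13.84 g/kg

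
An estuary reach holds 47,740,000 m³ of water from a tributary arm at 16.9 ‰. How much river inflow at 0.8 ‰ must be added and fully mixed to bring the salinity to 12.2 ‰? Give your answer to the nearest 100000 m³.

Salt balance: 47,740,000×16.9 + V×0.8 = (47,740,000+V)×12.2
806,806,000 + 0.8V = 582,428,000 + 12.2V
224,378,000 = 11.4V
V = 19,682,280.7 m³

19700000 m³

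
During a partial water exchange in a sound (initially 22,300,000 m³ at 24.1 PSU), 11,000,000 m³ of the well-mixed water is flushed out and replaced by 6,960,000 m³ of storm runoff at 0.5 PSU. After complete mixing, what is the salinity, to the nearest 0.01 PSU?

15.10 PSU

Remaining after removal: 11,300,000 m³ at 24.1 PSU (salt = 272,330,000)
After addition: salt = 272,330,000 + 6,960,000×0.5 = 275,810,000; volume = 18,260,000 m³
S = 275,810,000 / 18,260,000 = 15.1046 PSU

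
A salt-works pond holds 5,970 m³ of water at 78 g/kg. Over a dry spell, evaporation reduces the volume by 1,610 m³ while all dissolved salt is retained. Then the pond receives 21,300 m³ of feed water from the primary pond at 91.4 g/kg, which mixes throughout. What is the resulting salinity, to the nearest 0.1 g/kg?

After evaporation: salt = 5,970×78 = 465,660; volume = 5,970 − 1,610 = 4,360 m³
After mixing: salt = 465,660 + 21,300×91.4 = 2,412,480; volume = 4,360 + 21,300 = 25,660 m³
S = 2,412,480 / 25,660 = 94.0171 g/kg

94.0 g/kg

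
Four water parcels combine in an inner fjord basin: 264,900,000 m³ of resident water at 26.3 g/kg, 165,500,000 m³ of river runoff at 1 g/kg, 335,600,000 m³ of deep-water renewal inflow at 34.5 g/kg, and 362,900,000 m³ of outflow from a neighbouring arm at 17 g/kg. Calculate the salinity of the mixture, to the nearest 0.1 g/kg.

22.0 g/kg

Conserving salt mass:
salt = 264,900,000×26.3 + 165,500,000×1 + 335,600,000×34.5 + 362,900,000×17 = 6,966,870,000 + 165,500,000 + 11,578,200,000 + 6,169,300,000 = 24,879,870,000
volume = 264,900,000 + 165,500,000 + 335,600,000 + 362,900,000 = 1,128,900,000 m³
S = 24,879,870,000 / 1,128,900,000 = 22.039 g/kg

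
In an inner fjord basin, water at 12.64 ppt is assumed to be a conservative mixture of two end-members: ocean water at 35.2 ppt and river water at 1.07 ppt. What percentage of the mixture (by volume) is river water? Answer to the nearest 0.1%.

Let f be the freshwater fraction. Salt balance per unit volume:
f×1.07 + (1−f)×35.2 = 12.64
f = (35.2 − 12.64) / (35.2 − 1.07) = 22.56/34.13 = 0.661

66.1%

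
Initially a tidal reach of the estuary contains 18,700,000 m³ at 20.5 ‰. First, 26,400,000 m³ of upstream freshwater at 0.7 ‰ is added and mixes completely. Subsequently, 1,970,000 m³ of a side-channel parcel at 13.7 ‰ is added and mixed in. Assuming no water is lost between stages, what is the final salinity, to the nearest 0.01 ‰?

9.11 ‰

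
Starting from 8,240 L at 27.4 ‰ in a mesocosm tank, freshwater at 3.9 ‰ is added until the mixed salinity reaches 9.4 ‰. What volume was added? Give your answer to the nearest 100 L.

27000 L

Salt balance: 8,240×27.4 + V×3.9 = (8,240+V)×9.4
225,776 + 3.9V = 77,456 + 9.4V
148,320 = 5.5V
V = 26,967.27 L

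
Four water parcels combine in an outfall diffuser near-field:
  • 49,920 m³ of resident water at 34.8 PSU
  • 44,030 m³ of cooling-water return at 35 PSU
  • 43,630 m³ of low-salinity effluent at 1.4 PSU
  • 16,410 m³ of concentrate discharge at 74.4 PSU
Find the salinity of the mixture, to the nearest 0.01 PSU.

29.61 PSU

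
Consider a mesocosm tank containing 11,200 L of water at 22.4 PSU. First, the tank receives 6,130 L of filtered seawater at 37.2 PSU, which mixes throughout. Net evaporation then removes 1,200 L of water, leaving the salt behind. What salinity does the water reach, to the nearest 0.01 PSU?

After mixing: salt = 11,200×22.4 + 6,130×37.2 = 478,916; volume = 17,330 L
After evaporation: salt unchanged = 478,916; volume = 17,330 − 1,200 = 16,130 L
S = 478,916 / 16,130 = 29.691 PSU

29.69 PSU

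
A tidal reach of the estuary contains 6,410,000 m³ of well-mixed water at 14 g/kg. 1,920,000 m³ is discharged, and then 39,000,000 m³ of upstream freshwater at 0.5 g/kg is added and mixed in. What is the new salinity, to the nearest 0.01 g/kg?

Remaining after removal: 4,490,000 m³ at 14 g/kg (salt = 62,860,000)
After addition: salt = 62,860,000 + 39,000,000×0.5 = 82,360,000; volume = 43,490,000 m³
S = 82,360,000 / 43,490,000 = 1.8938 g/kg

1.89 g/kg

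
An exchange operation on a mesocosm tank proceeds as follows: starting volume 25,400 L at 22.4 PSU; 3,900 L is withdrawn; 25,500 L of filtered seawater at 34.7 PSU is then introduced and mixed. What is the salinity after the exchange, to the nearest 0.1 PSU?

Remaining after removal: 21,500 L at 22.4 PSU (salt = 481,600)
After addition: salt = 481,600 + 25,500×34.7 = 1,366,450; volume = 47,000 L
S = 1,366,450 / 47,000 = 29.0734 PSU

29.1 PSU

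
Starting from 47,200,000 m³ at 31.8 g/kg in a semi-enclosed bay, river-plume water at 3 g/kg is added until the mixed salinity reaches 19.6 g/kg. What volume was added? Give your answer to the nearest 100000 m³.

34700000 m³

Salt balance: 47,200,000×31.8 + V×3 = (47,200,000+V)×19.6
1,500,960,000 + 3V = 925,120,000 + 19.6V
575,840,000 = 16.6V
V = 34,689,156.63 m³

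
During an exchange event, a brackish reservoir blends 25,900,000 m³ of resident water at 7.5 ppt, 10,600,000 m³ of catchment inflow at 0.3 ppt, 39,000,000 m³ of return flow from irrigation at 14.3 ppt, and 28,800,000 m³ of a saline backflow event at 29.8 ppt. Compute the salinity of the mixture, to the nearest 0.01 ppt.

Weighted by volume,
salt = 25,900,000×7.5 + 10,600,000×0.3 + 39,000,000×14.3 + 28,800,000×29.8 = 194,250,000 + 3,180,000 + 557,700,000 + 858,240,000 = 1,613,370,000
volume = 25,900,000 + 10,600,000 + 39,000,000 + 28,800,000 = 104,300,000 m³
S = 1,613,370,000 / 104,300,000 = 15.4686 ppt

15.47 ppt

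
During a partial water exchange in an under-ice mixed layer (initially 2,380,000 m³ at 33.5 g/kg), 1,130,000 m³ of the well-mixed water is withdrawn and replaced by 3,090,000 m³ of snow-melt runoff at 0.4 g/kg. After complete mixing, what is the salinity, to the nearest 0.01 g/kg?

9.93 g/kg

Remaining after removal: 1,250,000 m³ at 33.5 g/kg (salt = 41,875,000)
After addition: salt = 41,875,000 + 3,090,000×0.4 = 43,111,000; volume = 4,340,000 m³
S = 43,111,000 / 4,340,000 = 9.9334 g/kg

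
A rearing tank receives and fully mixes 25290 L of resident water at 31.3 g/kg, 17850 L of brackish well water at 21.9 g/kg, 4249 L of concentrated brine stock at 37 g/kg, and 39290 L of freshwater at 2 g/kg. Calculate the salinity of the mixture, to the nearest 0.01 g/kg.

16.36 g/kg

Total salt / total volume:
salt = 25,290×31.3 + 17,850×21.9 + 4,249×37 + 39,290×2 = 791,577 + 390,915 + 157,213 + 78,580 = 1,418,285
volume = 25,290 + 17,850 + 4,249 + 39,290 = 86,679 L
S = 1,418,285 / 86,679 = 16.3625 g/kg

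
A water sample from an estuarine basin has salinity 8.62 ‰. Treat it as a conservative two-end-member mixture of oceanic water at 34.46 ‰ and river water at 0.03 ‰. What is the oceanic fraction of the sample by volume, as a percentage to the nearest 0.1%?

24.9%

Let g be the oceanic fraction. Salt balance per unit volume:
g×34.46 + (1−g)×0.03 = 8.62
g = (8.62 − 0.03) / (34.46 − 0.03) = 8.59/34.43 = 0.2495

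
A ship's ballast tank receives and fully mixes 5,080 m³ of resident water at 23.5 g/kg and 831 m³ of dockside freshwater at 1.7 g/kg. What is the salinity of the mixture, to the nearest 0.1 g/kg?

20.4 g/kg

By conservation of dissolved salt,
salt = 5,080×23.5 + 831×1.7 = 119,380 + 1,412.7 = 120,792.7
volume = 5,080 + 831 = 5,911 m³
S = 120,792.7 / 5,911 = 20.435 g/kg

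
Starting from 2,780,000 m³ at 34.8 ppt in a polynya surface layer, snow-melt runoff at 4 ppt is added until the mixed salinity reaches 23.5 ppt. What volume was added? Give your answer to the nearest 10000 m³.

1610000 m³

Salt balance: 2,780,000×34.8 + V×4 = (2,780,000+V)×23.5
96,744,000 + 4V = 65,330,000 + 23.5V
31,414,000 = 19.5V
V = 1,610,974.36 m³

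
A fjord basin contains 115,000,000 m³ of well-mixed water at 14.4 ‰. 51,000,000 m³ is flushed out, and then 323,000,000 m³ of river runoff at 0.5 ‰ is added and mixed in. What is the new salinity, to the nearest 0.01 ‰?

Remaining after removal: 64,000,000 m³ at 14.4 ‰ (salt = 921,600,000)
After addition: salt = 921,600,000 + 323,000,000×0.5 = 1,083,100,000; volume = 387,000,000 m³
S = 1,083,100,000 / 387,000,000 = 2.7987 ‰

2.80 ‰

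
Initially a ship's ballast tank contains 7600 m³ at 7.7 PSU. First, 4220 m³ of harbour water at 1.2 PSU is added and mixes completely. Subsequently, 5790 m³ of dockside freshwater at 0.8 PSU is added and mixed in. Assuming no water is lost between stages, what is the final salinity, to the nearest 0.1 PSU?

Weighted by volume,
Initial salt = 7,600×7.7 = 58,520
After stage 1: salt = 58,520 + 4,220×1.2 = 63,584; volume = 11,820 m³; S = 5.379 PSU
After stage 2: salt = 63,584 + 5,790×0.8 = 68,216; volume = 17,610 m³
S = 68,216 / 17,610 = 3.8737 PSU

3.9 PSU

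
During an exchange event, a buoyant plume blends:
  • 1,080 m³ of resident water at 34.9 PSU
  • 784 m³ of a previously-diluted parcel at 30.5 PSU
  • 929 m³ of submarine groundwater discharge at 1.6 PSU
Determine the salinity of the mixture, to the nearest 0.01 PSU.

22.59 PSU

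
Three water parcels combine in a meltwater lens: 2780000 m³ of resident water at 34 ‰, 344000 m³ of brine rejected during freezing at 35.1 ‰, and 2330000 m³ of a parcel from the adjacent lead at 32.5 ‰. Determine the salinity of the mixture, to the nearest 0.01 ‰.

Weighted by volume,
salt = 2,780,000×34 + 344,000×35.1 + 2,330,000×32.5 = 94,520,000 + 12,074,400 + 75,725,000 = 182,319,400
volume = 2,780,000 + 344,000 + 2,330,000 = 5,454,000 m³
S = 182,319,400 / 5,454,000 = 33.4286 ‰

33.43 ‰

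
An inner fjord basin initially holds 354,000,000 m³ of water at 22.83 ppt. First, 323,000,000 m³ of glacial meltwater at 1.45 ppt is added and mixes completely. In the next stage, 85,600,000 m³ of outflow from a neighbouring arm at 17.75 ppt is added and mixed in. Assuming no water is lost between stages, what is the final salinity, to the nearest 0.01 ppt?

Total salt / total volume:
Initial salt = 354,000,000×22.83 = 8,081,820,000
After stage 1: salt = 8,081,820,000 + 323,000,000×1.45 = 8,550,170,000; volume = 677,000,000 m³; S = 12.629 ppt
After stage 2: salt = 8,550,170,000 + 85,600,000×17.75 = 10,069,570,000; volume = 762,600,000 m³
S = 10,069,570,000 / 762,600,000 = 13.2043 ppt

13.20 ppt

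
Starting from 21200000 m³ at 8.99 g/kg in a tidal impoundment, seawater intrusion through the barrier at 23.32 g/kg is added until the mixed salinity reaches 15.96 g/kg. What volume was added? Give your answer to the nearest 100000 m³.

Salt balance: 21,200,000×8.99 + V×23.32 = (21,200,000+V)×15.96
190,588,000 + 23.32V = 338,352,000 + 15.96V
147,764,000 = 7.36V
V = 20,076,630.43 m³

20100000 m³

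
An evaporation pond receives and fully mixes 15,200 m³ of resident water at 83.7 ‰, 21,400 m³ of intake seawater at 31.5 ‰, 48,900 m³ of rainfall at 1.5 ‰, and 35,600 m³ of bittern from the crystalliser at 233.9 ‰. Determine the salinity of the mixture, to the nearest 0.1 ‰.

Total salt / total volume:
salt = 15,200×83.7 + 21,400×31.5 + 48,900×1.5 + 35,600×233.9 = 1,272,240 + 674,100 + 73,350 + 8,326,840 = 10,346,530
volume = 15,200 + 21,400 + 48,900 + 35,600 = 121,100 m³
S = 10,346,530 / 121,100 = 85.438 ‰

85.4 ‰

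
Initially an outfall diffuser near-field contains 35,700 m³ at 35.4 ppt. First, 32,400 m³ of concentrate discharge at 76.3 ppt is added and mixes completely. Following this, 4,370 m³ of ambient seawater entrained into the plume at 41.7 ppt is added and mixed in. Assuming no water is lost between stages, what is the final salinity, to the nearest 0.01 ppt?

54.07 ppt

Mass of salt is conserved:
Initial salt = 35,700×35.4 = 1,263,780
After stage 1: salt = 1,263,780 + 32,400×76.3 = 3,735,900; volume = 68,100 m³; S = 54.859 ppt
After stage 2: salt = 3,735,900 + 4,370×41.7 = 3,918,129; volume = 72,470 m³
S = 3,918,129 / 72,470 = 54.0655 ppt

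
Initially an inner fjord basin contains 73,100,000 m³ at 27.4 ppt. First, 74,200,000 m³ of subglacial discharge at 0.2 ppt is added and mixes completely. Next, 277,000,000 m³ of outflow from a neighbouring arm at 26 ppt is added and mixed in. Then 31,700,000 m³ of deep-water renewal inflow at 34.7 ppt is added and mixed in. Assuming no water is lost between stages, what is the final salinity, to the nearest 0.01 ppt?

22.63 ppt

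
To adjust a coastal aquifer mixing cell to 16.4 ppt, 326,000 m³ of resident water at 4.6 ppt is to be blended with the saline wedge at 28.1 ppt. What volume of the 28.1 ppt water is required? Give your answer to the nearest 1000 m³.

329000 m³

Salt balance: 326,000×4.6 + V×28.1 = (326,000+V)×16.4
1,499,600 + 28.1V = 5,346,400 + 16.4V
3,846,800 = 11.7V
V = 328,786.32 m³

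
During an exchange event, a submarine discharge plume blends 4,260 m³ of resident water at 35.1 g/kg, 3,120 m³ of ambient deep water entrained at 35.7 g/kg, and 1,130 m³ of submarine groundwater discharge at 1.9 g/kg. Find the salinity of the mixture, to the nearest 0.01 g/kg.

Total salt / total volume:
salt = 4,260×35.1 + 3,120×35.7 + 1,130×1.9 = 149,526 + 111,384 + 2,147 = 263,057
volume = 4,260 + 3,120 + 1,130 = 8,510 m³
S = 263,057 / 8,510 = 30.9115 g/kg

30.91 g/kg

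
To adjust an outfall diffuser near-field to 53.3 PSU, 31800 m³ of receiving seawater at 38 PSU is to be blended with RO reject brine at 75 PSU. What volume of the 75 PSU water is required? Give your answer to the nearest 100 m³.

22400 m³

Salt balance: 31,800×38 + V×75 = (31,800+V)×53.3
1,208,400 + 75V = 1,694,940 + 53.3V
486,540 = 21.7V
V = 22,421.2 m³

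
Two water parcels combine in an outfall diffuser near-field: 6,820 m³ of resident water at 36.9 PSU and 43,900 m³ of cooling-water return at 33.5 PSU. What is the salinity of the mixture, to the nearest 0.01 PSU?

Salt balance:
salt = 6,820×36.9 + 43,900×33.5 = 251,658 + 1,470,650 = 1,722,308
volume = 6,820 + 43,900 = 50,720 m³
S = 1,722,308 / 50,720 = 33.9572 PSU

33.96 PSU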